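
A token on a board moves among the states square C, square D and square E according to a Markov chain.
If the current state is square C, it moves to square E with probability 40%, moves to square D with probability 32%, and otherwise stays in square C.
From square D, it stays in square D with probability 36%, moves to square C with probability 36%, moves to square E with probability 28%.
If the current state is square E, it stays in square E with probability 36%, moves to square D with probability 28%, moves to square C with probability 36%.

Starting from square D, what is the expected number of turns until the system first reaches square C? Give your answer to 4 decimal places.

Let t(s) be the expected number of turns to first reach square C from state s, with t(square C) = 0. Conditioning on the first turn:
t(square D) = 1 + 0.36·t(square D) + 0.28·t(square E)
t(square E) = 1 + 0.28·t(square D) + 0.36·t(square E)
Solving: t(square D) = 2.7778, t(square E) = 2.7778.
Expected turns from square D to square C: 2.7778.

2.7778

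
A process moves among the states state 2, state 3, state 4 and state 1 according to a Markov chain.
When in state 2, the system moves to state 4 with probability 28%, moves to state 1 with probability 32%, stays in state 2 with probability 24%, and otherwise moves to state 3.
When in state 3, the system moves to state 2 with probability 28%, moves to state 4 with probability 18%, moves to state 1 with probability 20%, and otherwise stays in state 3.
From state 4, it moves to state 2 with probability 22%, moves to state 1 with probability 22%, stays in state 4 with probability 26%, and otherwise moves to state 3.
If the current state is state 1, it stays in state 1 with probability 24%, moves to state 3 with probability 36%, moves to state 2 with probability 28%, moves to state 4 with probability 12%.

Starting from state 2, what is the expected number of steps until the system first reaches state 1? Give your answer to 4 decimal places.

3.7549

Let t(s) be the expected number of steps to first reach state 1 from state s, with t(state 1) = 0. Conditioning on the first step:
t(state 2) = 1 + 0.24·t(state 2) + 0.16·t(state 3) + 0.28·t(state 4)
t(state 3) = 1 + 0.28·t(state 2) + 0.34·t(state 3) + 0.18·t(state 4)
t(state 4) = 1 + 0.22·t(state 2) + 0.3·t(state 3) + 0.26·t(state 4)
Solving: t(state 2) = 3.7549, t(state 3) = 4.2511, t(state 4) = 4.1911.
Expected steps from state 2 to state 1: 3.7549.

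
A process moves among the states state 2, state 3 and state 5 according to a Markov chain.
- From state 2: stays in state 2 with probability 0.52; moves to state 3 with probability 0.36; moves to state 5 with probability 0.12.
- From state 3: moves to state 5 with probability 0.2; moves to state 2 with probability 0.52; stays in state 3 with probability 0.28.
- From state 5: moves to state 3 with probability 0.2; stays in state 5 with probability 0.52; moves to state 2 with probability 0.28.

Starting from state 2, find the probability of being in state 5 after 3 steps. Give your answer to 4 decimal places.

0.2237

Propagate the distribution vector 3 steps from state 2.
After 0 steps: (1.0000, 0.0000, 0.0000)
After 1 step: (0.5200, 0.3600, 0.1200)
After 2 steps: (0.4912, 0.3120, 0.1968)
After 3 steps: (0.4728, 0.3036, 0.2237)
P(in state 5 after 3 steps) = 0.2237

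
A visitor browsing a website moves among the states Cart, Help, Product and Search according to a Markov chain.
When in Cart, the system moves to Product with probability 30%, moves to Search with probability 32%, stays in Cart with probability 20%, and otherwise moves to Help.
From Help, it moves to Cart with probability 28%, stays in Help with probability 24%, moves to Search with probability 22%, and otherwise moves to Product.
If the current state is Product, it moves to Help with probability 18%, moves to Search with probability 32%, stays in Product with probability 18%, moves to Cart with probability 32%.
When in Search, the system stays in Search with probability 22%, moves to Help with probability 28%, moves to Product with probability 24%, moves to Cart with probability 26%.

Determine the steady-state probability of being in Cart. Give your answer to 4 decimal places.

0.2633

Let the stationary distribution be π with π = πP and π_1 + π_2 + π_3 + π_4 = 1.
π_1 = 0.2·π_1 + 0.28·π_2 + 0.32·π_3 + 0.26·π_4
π_2 = 0.18·π_1 + 0.24·π_2 + 0.18·π_3 + 0.28·π_4
π_3 = 0.3·π_1 + 0.26·π_2 + 0.18·π_3 + 0.24·π_4
Solving with the normalization constraint gives π = (0.2633, 0.2203, 0.2455, 0.2709).
So the stationary probability of Cart is 0.2633.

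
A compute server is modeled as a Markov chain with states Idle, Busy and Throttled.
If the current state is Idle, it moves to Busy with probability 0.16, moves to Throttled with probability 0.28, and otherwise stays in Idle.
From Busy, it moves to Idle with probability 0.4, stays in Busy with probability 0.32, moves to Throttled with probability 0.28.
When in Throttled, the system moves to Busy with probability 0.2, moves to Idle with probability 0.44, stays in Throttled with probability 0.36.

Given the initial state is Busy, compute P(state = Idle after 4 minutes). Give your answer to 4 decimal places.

0.4903

Propagate the distribution vector 4 minutes from Busy.
After 0 minutes: (0.0000, 1.0000, 0.0000)
After 1 minute: (0.4000, 0.3200, 0.2800)
After 2 minutes: (0.4752, 0.2224, 0.3024)
After 3 minutes: (0.4881, 0.2077, 0.3042)
After 4 minutes: (0.4903, 0.2054, 0.3043)
P(in Idle after 4 minutes) = 0.4903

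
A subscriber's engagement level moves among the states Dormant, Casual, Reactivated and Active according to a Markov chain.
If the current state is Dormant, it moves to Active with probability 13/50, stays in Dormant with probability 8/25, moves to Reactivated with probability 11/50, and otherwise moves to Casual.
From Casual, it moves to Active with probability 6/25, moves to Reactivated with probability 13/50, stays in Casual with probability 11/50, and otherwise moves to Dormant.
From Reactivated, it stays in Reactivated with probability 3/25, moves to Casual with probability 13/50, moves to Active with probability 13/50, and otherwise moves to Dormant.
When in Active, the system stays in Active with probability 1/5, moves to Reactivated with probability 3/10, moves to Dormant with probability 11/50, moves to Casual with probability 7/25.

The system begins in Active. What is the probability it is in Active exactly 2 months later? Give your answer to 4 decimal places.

Propagate the distribution vector 2 months from Active.
After 0 months: (0.0000, 0.0000, 0.0000, 1.0000)
After 1 month: (0.2200, 0.2800, 0.3000, 0.2000)
After 2 months: (0.3008, 0.2396, 0.2172, 0.2424)
P(in Active after 2 months) = 0.2424

0.2424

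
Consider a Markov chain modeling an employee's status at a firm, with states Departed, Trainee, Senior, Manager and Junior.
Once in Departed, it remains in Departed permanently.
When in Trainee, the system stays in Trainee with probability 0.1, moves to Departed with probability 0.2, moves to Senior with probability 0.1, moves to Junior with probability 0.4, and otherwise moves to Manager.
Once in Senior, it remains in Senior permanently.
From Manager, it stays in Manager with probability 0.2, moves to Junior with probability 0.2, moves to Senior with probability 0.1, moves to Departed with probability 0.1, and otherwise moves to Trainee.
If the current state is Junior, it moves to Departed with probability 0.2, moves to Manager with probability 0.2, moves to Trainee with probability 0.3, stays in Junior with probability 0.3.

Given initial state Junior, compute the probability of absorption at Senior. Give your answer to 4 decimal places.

0.2059

Let h(s) be the probability of absorption at Senior starting from transient state s. Then h(Senior) = 1 and h(Departed) = 0. By first-step analysis:
h(Trainee) = 0.2·0 + 0.1·h(Trainee) + 0.1·1 + 0.2·h(Manager) + 0.4·h(Junior)
h(Manager) = 0.1·0 + 0.4·h(Trainee) + 0.1·1 + 0.2·h(Manager) + 0.2·h(Junior)
h(Junior) = 0.2·0 + 0.3·h(Trainee) + 0.2·h(Manager) + 0.3·h(Junior)
Solving: h(Trainee) = 0.2721, h(Manager) = 0.3125, h(Junior) = 0.2059.
Starting from Junior, the probability is 0.2059.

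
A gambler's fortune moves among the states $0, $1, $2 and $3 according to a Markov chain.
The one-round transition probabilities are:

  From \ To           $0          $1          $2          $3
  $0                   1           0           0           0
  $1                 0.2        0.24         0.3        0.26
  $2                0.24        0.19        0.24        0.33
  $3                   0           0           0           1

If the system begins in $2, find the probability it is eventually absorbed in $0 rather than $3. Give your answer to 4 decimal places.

0.4234

Let h(s) be the probability of absorption at $0 starting from transient state s. Then h($0) = 1 and h($3) = 0. By first-step analysis:
h($1) = 0.2·1 + 0.24·h($1) + 0.3·h($2) + 0.26·0
h($2) = 0.24·1 + 0.19·h($1) + 0.24·h($2) + 0.33·0
Solving: h($1) = 0.4303, h($2) = 0.4234.
Starting from $2, the probability is 0.4234.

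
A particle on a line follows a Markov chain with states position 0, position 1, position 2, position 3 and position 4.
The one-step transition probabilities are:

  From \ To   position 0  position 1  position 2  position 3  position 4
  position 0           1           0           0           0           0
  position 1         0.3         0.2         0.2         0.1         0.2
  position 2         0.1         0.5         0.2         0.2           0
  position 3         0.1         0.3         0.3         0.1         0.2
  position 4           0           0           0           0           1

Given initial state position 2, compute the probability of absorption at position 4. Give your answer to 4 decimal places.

0.3721

Let h(s) be the probability of absorption at position 4 starting from transient state s. Then h(position 4) = 1 and h(position 0) = 0. By first-step analysis:
h(position 1) = 0.3·0 + 0.2·h(position 1) + 0.2·h(position 2) + 0.1·h(position 3) + 0.2·1
h(position 2) = 0.1·0 + 0.5·h(position 1) + 0.2·h(position 2) + 0.2·h(position 3)
h(position 3) = 0.1·0 + 0.3·h(position 1) + 0.3·h(position 2) + 0.1·h(position 3) + 0.2·1
Solving: h(position 1) = 0.4031, h(position 2) = 0.3721, h(position 3) = 0.4806.
Starting from position 2, the probability is 0.3721.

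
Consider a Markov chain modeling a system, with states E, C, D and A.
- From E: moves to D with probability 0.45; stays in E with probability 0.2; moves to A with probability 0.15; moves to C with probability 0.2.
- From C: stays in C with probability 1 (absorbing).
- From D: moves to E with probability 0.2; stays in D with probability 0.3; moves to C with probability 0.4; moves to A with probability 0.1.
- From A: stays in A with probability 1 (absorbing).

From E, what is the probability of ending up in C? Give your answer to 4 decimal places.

0.6809

Let h(s) be the probability of absorption at C starting from transient state s. Then h(C) = 1 and h(A) = 0. By first-step analysis:
h(E) = 0.2·h(E) + 0.2·1 + 0.45·h(D) + 0.15·0
h(D) = 0.2·h(E) + 0.4·1 + 0.3·h(D) + 0.1·0
Solving: h(E) = 0.6809, h(D) = 0.7660.
Starting from E, the probability is 0.6809.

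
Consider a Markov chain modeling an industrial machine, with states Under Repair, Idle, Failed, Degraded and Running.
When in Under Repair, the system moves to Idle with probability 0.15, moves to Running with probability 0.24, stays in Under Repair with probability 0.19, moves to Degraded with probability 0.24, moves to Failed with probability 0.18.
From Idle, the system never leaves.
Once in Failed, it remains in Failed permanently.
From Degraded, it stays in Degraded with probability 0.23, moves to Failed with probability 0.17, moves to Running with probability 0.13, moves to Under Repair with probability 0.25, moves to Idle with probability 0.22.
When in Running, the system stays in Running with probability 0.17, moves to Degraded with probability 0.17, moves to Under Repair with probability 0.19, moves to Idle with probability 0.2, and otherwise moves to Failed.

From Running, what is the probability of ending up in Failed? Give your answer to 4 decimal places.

0.5451

Let h(s) be the probability of absorption at Failed starting from transient state s. Then h(Failed) = 1 and h(Idle) = 0. By first-step analysis:
h(Under Repair) = 0.19·h(Under Repair) + 0.15·0 + 0.18·1 + 0.24·h(Degraded) + 0.24·h(Running)
h(Degraded) = 0.25·h(Under Repair) + 0.22·0 + 0.17·1 + 0.23·h(Degraded) + 0.13·h(Running)
h(Running) = 0.19·h(Under Repair) + 0.2·0 + 0.27·1 + 0.17·h(Degraded) + 0.17·h(Running)
Solving: h(Under Repair) = 0.5271, h(Degraded) = 0.4840, h(Running) = 0.5451.
Starting from Running, the probability is 0.5451.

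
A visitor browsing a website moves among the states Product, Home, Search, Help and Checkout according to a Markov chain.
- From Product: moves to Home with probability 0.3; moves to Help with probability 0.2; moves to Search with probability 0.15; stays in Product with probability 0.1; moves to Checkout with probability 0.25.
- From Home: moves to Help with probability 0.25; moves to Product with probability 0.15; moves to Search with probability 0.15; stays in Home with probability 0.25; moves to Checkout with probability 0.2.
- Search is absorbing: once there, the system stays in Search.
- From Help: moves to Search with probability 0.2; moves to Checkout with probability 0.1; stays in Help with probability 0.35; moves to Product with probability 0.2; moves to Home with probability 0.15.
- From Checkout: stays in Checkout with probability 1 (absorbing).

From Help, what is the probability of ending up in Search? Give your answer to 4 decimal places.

0.5552

Let h(s) be the probability of absorption at Search starting from transient state s. Then h(Search) = 1 and h(Checkout) = 0. By first-step analysis:
h(Product) = 0.1·h(Product) + 0.3·h(Home) + 0.15·1 + 0.2·h(Help) + 0.25·0
h(Home) = 0.15·h(Product) + 0.25·h(Home) + 0.15·1 + 0.25·h(Help) + 0.2·0
h(Help) = 0.2·h(Product) + 0.15·h(Home) + 0.2·1 + 0.35·h(Help) + 0.1·0
Solving: h(Product) = 0.4483, h(Home) = 0.4747, h(Help) = 0.5552.
Starting from Help, the probability is 0.5552.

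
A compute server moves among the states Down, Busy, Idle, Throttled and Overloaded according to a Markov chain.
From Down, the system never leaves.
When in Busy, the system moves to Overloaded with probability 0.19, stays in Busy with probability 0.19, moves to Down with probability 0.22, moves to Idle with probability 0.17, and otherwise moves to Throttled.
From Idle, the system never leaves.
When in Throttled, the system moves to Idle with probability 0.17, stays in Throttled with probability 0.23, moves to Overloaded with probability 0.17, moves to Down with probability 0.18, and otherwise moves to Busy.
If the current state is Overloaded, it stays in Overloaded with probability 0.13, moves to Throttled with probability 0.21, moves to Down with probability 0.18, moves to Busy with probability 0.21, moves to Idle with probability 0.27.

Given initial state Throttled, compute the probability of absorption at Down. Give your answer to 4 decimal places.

Let h(s) be the probability of absorption at Down starting from transient state s. Then h(Down) = 1 and h(Idle) = 0. By first-step analysis:
h(Busy) = 0.22·1 + 0.19·h(Busy) + 0.17·0 + 0.23·h(Throttled) + 0.19·h(Overloaded)
h(Throttled) = 0.18·1 + 0.25·h(Busy) + 0.17·0 + 0.23·h(Throttled) + 0.17·h(Overloaded)
h(Overloaded) = 0.18·1 + 0.21·h(Busy) + 0.27·0 + 0.21·h(Throttled) + 0.13·h(Overloaded)
Solving: h(Busy) = 0.5210, h(Throttled) = 0.5032, h(Overloaded) = 0.4541.
Starting from Throttled, the probability is 0.5032.

0.5032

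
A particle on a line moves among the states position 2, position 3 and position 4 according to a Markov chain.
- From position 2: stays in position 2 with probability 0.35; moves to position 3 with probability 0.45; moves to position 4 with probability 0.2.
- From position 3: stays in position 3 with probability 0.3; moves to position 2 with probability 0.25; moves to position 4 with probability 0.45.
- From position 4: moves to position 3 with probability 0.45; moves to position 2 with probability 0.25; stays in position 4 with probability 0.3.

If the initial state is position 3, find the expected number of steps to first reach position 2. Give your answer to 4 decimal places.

Let t(s) be the expected number of steps to first reach position 2 from state s, with t(position 2) = 0. Conditioning on the first step:
t(position 3) = 1 + 0.3·t(position 3) + 0.45·t(position 4)
t(position 4) = 1 + 0.45·t(position 3) + 0.3·t(position 4)
Solving: t(position 3) = 4.0000, t(position 4) = 4.0000.
Expected steps from position 3 to position 2: 4.0000.

4.0000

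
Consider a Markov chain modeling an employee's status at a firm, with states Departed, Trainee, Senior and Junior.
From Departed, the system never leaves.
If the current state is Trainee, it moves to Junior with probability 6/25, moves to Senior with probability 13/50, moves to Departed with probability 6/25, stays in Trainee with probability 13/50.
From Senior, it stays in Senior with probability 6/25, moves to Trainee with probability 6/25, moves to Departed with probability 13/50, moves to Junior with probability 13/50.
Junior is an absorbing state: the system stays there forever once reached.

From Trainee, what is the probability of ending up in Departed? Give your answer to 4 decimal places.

Let h(s) be the probability of absorption at Departed starting from transient state s. Then h(Departed) = 1 and h(Junior) = 0. By first-step analysis:
h(Trainee) = 0.24·1 + 0.26·h(Trainee) + 0.26·h(Senior) + 0.24·0
h(Senior) = 0.26·1 + 0.24·h(Trainee) + 0.24·h(Senior) + 0.26·0
Solving: h(Trainee) = 0.5000, h(Senior) = 0.5000.
Starting from Trainee, the probability is 0.5000.

0.5000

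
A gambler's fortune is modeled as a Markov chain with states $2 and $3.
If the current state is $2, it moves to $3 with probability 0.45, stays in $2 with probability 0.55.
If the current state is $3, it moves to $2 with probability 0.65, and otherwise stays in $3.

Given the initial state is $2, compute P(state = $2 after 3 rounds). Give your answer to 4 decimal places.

0.5905

Propagate the distribution vector 3 rounds from $2.
After 0 rounds: (1.0000, 0.0000)
After 1 round: (0.5500, 0.4500)
After 2 rounds: (0.5950, 0.4050)
After 3 rounds: (0.5905, 0.4095)
P(in $2 after 3 rounds) = 0.5905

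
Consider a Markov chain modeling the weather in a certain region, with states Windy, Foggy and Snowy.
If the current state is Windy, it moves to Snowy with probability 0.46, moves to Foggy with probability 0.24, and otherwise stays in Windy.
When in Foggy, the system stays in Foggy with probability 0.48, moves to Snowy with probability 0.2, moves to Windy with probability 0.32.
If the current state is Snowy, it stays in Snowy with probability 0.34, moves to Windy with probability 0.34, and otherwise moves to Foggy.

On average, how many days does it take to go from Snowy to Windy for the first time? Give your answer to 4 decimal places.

Let t(s) be the expected number of days to first reach Windy from state s, with t(Windy) = 0. Conditioning on the first day:
t(Foggy) = 1 + 0.48·t(Foggy) + 0.2·t(Snowy)
t(Snowy) = 1 + 0.32·t(Foggy) + 0.34·t(Snowy)
Solving: t(Foggy) = 3.0802, t(Snowy) = 3.0086.
Expected days from Snowy to Windy: 3.0086.

3.0086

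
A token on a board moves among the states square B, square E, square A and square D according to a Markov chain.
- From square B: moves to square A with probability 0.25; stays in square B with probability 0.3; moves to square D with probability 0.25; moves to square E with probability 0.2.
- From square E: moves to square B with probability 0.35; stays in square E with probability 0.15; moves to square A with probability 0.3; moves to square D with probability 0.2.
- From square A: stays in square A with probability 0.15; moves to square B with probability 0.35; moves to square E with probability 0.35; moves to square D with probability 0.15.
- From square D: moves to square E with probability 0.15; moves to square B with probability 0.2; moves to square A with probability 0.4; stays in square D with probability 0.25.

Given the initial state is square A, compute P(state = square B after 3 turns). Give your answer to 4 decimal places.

Propagate the distribution vector 3 turns from square A.
After 0 turns: (0.0000, 0.0000, 1.0000, 0.0000)
After 1 turn: (0.3500, 0.3500, 0.1500, 0.1500)
After 2 turns: (0.3100, 0.1975, 0.2750, 0.2175)
After 3 turns: (0.3019, 0.2205, 0.2650, 0.2126)
P(in square B after 3 turns) = 0.3019

0.3019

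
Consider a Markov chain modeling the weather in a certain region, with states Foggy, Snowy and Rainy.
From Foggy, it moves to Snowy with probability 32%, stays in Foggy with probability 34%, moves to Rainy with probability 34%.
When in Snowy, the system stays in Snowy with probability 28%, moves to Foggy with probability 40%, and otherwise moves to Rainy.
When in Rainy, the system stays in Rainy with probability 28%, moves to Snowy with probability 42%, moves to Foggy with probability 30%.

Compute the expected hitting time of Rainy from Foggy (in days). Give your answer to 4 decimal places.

Let t(s) be the expected number of days to first reach Rainy from state s, with t(Rainy) = 0. Conditioning on the first day:
t(Foggy) = 1 + 0.34·t(Foggy) + 0.32·t(Snowy)
t(Snowy) = 1 + 0.4·t(Foggy) + 0.28·t(Snowy)
Solving: t(Foggy) = 2.9954, t(Snowy) = 3.0530.
Expected days from Foggy to Rainy: 2.9954.

2.9954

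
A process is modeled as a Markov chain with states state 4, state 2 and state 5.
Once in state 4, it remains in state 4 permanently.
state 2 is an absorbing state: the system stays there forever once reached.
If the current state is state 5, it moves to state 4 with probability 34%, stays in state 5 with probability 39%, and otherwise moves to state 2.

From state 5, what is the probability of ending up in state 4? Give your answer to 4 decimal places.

Let h(s) be the probability of absorption at state 4 starting from transient state s. Then h(state 4) = 1 and h(state 2) = 0. By first-step analysis:
h(state 5) = 0.34·1 + 0.27·0 + 0.39·h(state 5)
Solving: h(state 5) = 0.5574.
Starting from state 5, the probability is 0.5574.

0.5574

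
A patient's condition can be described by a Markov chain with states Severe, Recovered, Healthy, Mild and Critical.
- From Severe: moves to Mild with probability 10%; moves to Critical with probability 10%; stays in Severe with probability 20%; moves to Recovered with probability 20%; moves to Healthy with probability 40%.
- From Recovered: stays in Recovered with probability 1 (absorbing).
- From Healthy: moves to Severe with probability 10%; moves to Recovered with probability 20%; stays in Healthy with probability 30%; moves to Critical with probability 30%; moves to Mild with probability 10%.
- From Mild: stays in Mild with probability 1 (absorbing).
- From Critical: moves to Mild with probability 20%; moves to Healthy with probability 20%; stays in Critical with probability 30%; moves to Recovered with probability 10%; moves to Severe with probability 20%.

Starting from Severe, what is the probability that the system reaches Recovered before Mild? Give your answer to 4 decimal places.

0.5978

Let h(s) be the probability of absorption at Recovered starting from transient state s. Then h(Recovered) = 1 and h(Mild) = 0. By first-step analysis:
h(Severe) = 0.2·h(Severe) + 0.2·1 + 0.4·h(Healthy) + 0.1·0 + 0.1·h(Critical)
h(Healthy) = 0.1·h(Severe) + 0.2·1 + 0.3·h(Healthy) + 0.1·0 + 0.3·h(Critical)
h(Critical) = 0.2·h(Severe) + 0.1·1 + 0.2·h(Healthy) + 0.2·0 + 0.3·h(Critical)
Solving: h(Severe) = 0.5978, h(Healthy) = 0.5761, h(Critical) = 0.4783.
Starting from Severe, the probability is 0.5978.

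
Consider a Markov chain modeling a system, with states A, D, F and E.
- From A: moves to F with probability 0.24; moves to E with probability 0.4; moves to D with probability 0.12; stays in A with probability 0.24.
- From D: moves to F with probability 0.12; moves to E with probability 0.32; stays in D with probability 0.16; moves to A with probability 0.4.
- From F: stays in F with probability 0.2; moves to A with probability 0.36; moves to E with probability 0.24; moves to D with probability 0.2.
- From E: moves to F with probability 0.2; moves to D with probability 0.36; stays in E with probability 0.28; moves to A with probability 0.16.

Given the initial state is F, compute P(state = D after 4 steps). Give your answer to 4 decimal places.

Propagate the distribution vector 4 steps from F.
After 0 steps: (0.0000, 0.0000, 1.0000, 0.0000)
After 1 step: (0.3600, 0.2000, 0.2000, 0.2400)
After 2 steps: (0.2768, 0.2016, 0.1984, 0.3232)
After 3 steps: (0.2702, 0.2215, 0.1949, 0.3133)
After 4 steps: (0.2738, 0.2197, 0.1931, 0.3135)
P(in D after 4 steps) = 0.2197

0.2197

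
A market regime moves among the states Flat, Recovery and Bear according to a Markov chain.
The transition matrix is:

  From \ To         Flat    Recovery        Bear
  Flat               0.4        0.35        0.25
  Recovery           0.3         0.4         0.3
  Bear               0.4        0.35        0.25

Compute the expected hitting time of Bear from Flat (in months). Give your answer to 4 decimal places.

3.7255

Let t(s) be the expected number of months to first reach Bear from state s, with t(Bear) = 0. Conditioning on the first month:
t(Flat) = 1 + 0.4·t(Flat) + 0.35·t(Recovery)
t(Recovery) = 1 + 0.3·t(Flat) + 0.4·t(Recovery)
Solving: t(Flat) = 3.7255, t(Recovery) = 3.5294.
Expected months from Flat to Bear: 3.7255.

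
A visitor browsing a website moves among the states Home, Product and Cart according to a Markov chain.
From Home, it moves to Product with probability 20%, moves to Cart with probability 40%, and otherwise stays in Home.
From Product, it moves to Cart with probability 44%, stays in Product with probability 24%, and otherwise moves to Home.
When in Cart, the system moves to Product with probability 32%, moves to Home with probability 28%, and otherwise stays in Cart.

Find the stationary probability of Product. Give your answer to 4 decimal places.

0.2596

Let the stationary distribution be π with π = πP and π_1 + π_2 + π_3 = 1.
π_1 = 0.4·π_1 + 0.32·π_2 + 0.28·π_3
π_2 = 0.2·π_1 + 0.24·π_2 + 0.32·π_3
Solving with the normalization constraint gives π = (0.3300, 0.2596, 0.4104).
So the stationary probability of Product is 0.2596.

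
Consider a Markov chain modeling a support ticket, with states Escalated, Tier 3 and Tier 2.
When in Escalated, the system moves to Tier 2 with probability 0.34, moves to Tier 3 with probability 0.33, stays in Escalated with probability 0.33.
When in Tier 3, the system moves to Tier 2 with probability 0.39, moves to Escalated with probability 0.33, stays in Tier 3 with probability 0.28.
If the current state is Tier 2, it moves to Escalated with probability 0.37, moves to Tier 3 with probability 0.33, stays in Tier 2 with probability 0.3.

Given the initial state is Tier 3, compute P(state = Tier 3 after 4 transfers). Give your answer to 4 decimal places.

Propagate the distribution vector 4 transfers from Tier 3.
After 0 transfers: (0.0000, 1.0000, 0.0000)
After 1 transfer: (0.3300, 0.2800, 0.3900)
After 2 transfers: (0.3456, 0.3160, 0.3384)
After 3 transfers: (0.3435, 0.3142, 0.3423)
After 4 transfers: (0.3437, 0.3143, 0.3420)
P(in Tier 3 after 4 transfers) = 0.3143

0.3143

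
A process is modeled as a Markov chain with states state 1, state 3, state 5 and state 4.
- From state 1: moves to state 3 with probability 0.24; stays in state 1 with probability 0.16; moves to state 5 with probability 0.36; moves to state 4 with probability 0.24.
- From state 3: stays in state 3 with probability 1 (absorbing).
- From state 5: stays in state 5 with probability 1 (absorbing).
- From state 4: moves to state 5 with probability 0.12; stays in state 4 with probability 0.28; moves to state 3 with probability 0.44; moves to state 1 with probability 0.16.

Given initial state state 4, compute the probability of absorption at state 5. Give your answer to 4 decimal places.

0.2797

Let h(s) be the probability of absorption at state 5 starting from transient state s. Then h(state 5) = 1 and h(state 3) = 0. By first-step analysis:
h(state 1) = 0.16·h(state 1) + 0.24·0 + 0.36·1 + 0.24·h(state 4)
h(state 4) = 0.16·h(state 1) + 0.44·0 + 0.12·1 + 0.28·h(state 4)
Solving: h(state 1) = 0.5085, h(state 4) = 0.2797.
Starting from state 4, the probability is 0.2797.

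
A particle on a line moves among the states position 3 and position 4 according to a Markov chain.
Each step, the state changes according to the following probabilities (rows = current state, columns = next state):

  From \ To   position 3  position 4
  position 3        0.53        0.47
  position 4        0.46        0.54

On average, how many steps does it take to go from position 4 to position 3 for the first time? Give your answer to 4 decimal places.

Let t(s) be the expected number of steps to first reach position 3 from state s, with t(position 3) = 0. Conditioning on the first step:
t(position 4) = 1 + 0.54·t(position 4)
Solving: t(position 4) = 2.1739.
Expected steps from position 4 to position 3: 2.1739.

2.1739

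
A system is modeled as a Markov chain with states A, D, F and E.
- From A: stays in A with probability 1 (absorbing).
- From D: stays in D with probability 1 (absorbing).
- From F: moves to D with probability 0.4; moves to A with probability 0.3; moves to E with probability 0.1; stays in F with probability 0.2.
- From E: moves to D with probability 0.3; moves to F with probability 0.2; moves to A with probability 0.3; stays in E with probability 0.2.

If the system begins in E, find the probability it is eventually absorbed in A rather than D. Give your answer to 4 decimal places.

Let h(s) be the probability of absorption at A starting from transient state s. Then h(A) = 1 and h(D) = 0. By first-step analysis:
h(F) = 0.3·1 + 0.4·0 + 0.2·h(F) + 0.1·h(E)
h(E) = 0.3·1 + 0.3·0 + 0.2·h(F) + 0.2·h(E)
Solving: h(F) = 0.4355, h(E) = 0.4839.
Starting from E, the probability is 0.4839.

0.4839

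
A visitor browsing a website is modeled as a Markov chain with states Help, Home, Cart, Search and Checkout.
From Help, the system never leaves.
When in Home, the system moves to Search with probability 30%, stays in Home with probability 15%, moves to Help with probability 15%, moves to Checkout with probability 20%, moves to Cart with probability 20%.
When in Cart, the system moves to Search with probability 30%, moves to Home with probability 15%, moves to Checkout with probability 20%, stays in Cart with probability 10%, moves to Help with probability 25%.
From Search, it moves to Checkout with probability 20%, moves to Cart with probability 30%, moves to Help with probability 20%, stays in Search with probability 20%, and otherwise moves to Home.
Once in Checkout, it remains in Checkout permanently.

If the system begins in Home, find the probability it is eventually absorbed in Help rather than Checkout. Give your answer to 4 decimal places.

Let h(s) be the probability of absorption at Help starting from transient state s. Then h(Help) = 1 and h(Checkout) = 0. By first-step analysis:
h(Home) = 0.15·1 + 0.15·h(Home) + 0.2·h(Cart) + 0.3·h(Search) + 0.2·0
h(Cart) = 0.25·1 + 0.15·h(Home) + 0.1·h(Cart) + 0.3·h(Search) + 0.2·0
h(Search) = 0.2·1 + 0.1·h(Home) + 0.3·h(Cart) + 0.2·h(Search) + 0.2·0
Solving: h(Home) = 0.4796, h(Cart) = 0.5269, h(Search) = 0.5075.
Starting from Home, the probability is 0.4796.

0.4796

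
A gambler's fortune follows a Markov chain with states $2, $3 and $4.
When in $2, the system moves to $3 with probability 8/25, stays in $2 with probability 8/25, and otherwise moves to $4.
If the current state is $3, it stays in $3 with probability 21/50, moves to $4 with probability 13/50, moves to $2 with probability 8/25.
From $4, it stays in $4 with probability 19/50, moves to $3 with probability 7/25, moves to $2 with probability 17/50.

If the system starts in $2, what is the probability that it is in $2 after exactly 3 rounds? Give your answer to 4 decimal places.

0.3267

Propagate the distribution vector 3 rounds from $2.
After 0 rounds: (1.0000, 0.0000, 0.0000)
After 1 round: (0.3200, 0.3200, 0.3600)
After 2 rounds: (0.3272, 0.3376, 0.3352)
After 3 rounds: (0.3267, 0.3404, 0.3329)
P(in $2 after 3 rounds) = 0.3267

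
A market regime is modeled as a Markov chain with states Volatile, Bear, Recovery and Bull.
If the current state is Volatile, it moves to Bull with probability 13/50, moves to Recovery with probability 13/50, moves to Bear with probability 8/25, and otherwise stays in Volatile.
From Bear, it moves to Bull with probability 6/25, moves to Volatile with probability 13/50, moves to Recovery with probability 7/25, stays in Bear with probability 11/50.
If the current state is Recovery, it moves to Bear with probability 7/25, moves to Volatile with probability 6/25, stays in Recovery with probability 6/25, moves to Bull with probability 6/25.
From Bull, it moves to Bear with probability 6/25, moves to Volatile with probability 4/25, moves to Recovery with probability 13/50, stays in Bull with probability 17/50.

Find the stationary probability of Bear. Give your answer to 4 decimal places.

0.2617

Let the stationary distribution be π with π = πP and π_1 + π_2 + π_3 + π_4 = 1.
π_1 = 0.16·π_1 + 0.26·π_2 + 0.24·π_3 + 0.16·π_4
π_2 = 0.32·π_1 + 0.22·π_2 + 0.28·π_3 + 0.24·π_4
π_3 = 0.26·π_1 + 0.28·π_2 + 0.24·π_3 + 0.26·π_4
Solving with the normalization constraint gives π = (0.2070, 0.2617, 0.2600, 0.2713).
So the stationary probability of Bear is 0.2617.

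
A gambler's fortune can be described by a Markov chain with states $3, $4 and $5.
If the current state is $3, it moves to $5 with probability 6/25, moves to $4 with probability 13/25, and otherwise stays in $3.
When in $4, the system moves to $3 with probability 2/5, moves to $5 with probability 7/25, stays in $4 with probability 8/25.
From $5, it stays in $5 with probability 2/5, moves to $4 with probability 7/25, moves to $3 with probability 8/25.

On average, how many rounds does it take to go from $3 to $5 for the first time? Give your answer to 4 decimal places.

Let t(s) be the expected number of rounds to first reach $5 from state s, with t($5) = 0. Conditioning on the first round:
t($3) = 1 + 0.24·t($3) + 0.52·t($4)
t($4) = 1 + 0.4·t($3) + 0.32·t($4)
Solving: t($3) = 3.8860, t($4) = 3.7565.
Expected rounds from $3 to $5: 3.8860.

3.8860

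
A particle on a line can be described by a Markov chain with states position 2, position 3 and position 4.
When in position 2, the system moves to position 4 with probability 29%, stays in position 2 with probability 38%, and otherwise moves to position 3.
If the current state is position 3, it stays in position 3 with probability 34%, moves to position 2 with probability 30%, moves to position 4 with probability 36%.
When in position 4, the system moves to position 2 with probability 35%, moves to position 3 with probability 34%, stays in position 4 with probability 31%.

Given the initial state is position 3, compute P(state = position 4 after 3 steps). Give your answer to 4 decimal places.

0.3200

Propagate the distribution vector 3 steps from position 3.
After 0 steps: (0.0000, 1.0000, 0.0000)
After 1 step: (0.3000, 0.3400, 0.3600)
After 2 steps: (0.3420, 0.3370, 0.3210)
After 3 steps: (0.3434, 0.3366, 0.3200)
P(in position 4 after 3 steps) = 0.3200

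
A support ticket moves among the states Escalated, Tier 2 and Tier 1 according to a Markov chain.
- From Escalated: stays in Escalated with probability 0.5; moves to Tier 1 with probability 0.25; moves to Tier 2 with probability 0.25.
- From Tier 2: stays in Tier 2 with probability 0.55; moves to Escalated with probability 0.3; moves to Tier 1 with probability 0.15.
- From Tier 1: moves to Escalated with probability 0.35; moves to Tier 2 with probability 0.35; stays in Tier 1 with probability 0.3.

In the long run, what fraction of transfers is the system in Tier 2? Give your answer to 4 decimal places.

0.3889

Let the stationary distribution be π with π = πP and π_1 + π_2 + π_3 = 1.
π_1 = 0.5·π_1 + 0.3·π_2 + 0.35·π_3
π_2 = 0.25·π_1 + 0.55·π_2 + 0.35·π_3
Solving with the normalization constraint gives π = (0.3889, 0.3889, 0.2222).
So the stationary probability of Tier 2 is 0.3889.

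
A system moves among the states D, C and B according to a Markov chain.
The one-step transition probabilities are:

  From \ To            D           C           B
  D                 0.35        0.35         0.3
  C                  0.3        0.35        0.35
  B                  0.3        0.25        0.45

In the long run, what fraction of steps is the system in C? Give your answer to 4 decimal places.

0.3129

Let the stationary distribution be π with π = πP and π_1 + π_2 + π_3 = 1.
π_1 = 0.35·π_1 + 0.3·π_2 + 0.3·π_3
π_2 = 0.35·π_1 + 0.35·π_2 + 0.25·π_3
Solving with the normalization constraint gives π = (0.3158, 0.3129, 0.3713).
So the stationary probability of C is 0.3129.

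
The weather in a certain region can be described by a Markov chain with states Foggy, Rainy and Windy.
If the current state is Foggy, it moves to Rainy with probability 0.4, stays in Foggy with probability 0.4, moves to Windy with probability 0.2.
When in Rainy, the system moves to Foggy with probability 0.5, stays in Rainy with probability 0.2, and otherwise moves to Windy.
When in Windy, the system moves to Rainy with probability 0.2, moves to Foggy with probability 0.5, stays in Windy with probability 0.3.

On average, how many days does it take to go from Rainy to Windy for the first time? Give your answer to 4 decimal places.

3.9286

Let t(s) be the expected number of days to first reach Windy from state s, with t(Windy) = 0. Conditioning on the first day:
t(Foggy) = 1 + 0.4·t(Foggy) + 0.4·t(Rainy)
t(Rainy) = 1 + 0.5·t(Foggy) + 0.2·t(Rainy)
Solving: t(Foggy) = 4.2857, t(Rainy) = 3.9286.
Expected days from Rainy to Windy: 3.9286.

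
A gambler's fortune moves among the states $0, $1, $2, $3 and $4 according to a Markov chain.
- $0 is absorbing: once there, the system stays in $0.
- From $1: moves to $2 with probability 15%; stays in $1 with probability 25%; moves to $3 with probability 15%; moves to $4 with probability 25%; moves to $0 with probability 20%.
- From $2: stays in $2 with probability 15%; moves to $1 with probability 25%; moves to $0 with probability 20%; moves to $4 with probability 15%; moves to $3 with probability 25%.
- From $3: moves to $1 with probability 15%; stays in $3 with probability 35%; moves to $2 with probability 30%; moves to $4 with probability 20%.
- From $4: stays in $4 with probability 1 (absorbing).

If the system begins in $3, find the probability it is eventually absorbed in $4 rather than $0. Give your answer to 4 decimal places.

Let h(s) be the probability of absorption at $4 starting from transient state s. Then h($4) = 1 and h($0) = 0. By first-step analysis:
h($1) = 0.2·0 + 0.25·h($1) + 0.15·h($2) + 0.15·h($3) + 0.25·1
h($2) = 0.2·0 + 0.25·h($1) + 0.15·h($2) + 0.25·h($3) + 0.15·1
h($3) = 0.15·h($1) + 0.3·h($2) + 0.35·h($3) + 0.2·1
Solving: h($1) = 0.5835, h($2) = 0.5533, h($3) = 0.6977.
Starting from $3, the probability is 0.6977.

0.6977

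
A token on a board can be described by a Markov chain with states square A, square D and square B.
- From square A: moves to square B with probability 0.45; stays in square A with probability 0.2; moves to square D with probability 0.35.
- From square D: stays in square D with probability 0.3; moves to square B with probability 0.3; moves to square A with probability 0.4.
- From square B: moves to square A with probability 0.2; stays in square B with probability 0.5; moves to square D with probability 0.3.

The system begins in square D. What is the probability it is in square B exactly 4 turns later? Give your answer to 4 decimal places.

0.4242

Propagate the distribution vector 4 turns from square D.
After 0 turns: (0.0000, 1.0000, 0.0000)
After 1 turn: (0.4000, 0.3000, 0.3000)
After 2 turns: (0.2600, 0.3200, 0.4200)
After 3 turns: (0.2640, 0.3130, 0.4230)
After 4 turns: (0.2626, 0.3132, 0.4242)
P(in square B after 4 turns) = 0.4242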